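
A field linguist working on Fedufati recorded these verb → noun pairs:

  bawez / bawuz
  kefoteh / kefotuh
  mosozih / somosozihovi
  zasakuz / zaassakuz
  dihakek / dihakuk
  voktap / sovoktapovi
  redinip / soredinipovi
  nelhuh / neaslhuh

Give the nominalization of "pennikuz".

kefoteh and nelhuh both end in -h yet inflect differently (kefotuh, neaslhuh), so the final letter is not what conditions the rule; the last vowel is.
"pennikuz" has last vowel 'u'. The stems whose last vowel is 'u' (nelhuh → neaslhuh, zasakuz → zaassakuz) insert -as- after the first vowel.
The other patterns: stems whose last vowel is 'e' change the last vowel to 'u'; stems whose last vowel is 'a' or 'i' add so- … -ovi around the stem.
So pennikuz → peasnnikuz.

peasnnikuz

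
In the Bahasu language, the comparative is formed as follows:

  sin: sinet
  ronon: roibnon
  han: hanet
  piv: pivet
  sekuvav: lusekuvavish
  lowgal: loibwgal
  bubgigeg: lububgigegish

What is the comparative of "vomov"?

voibmov

"vomov" has 2 vowels. The stems with 2 vowels (lowgal → loibwgal, ronon → roibnon) insert -ib- after the first vowel.
So vomov → voibmov.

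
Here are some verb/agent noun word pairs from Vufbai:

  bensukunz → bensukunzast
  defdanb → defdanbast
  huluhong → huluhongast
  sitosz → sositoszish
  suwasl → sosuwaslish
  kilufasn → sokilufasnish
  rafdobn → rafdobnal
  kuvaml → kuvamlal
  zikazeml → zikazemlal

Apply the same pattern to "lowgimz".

lowgimzal

bensukunz and sitosz both end in -z yet inflect differently (bensukunzast, sositoszish), so the final letter is not what conditions the rule; the second-to-last letter is.
"lowgimz" has second-to-last letter 'm'. The stems whose second-to-last letter is 'm' (kuvaml → kuvamlal, zikazeml → zikazemlal) add -al.
The other patterns: stems whose second-to-last letter is 'n' add -ast; stems whose second-to-last letter is 's' add so- … -ish around the stem.
So lowgimz → lowgimzal.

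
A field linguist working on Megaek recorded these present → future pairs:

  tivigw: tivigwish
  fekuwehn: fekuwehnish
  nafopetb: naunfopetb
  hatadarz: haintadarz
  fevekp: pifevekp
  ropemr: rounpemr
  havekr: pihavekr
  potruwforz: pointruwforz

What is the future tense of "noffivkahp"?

havekr and ropemr both end in -r yet inflect differently (pihavekr, rounpemr), so the final letter is not what conditions the rule; the second-to-last letter is.
"noffivkahp" has second-to-last letter 'h'. The one such stem in the data (fekuwehn → fekuwehnish) adds -ish, so the same rule applies.
So noffivkahp → noffivkahpish.

noffivkahpish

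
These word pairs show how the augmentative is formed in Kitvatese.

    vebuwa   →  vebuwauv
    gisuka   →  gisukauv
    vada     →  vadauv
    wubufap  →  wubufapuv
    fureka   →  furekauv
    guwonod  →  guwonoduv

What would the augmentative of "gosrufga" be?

gosrufgauv

Every pair shown (vebuwa → vebuwauv, gisuka → gisukauv, vada → vadauv, …) follows the same rule: add -uv.
So gosrufga → gosrufgauv.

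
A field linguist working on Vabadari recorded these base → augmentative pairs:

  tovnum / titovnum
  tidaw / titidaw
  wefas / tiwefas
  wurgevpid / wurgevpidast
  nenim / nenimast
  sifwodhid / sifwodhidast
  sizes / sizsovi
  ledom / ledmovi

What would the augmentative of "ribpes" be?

tovnum and nenim both end in -m yet inflect differently (titovnum, nenimast), so the final letter is not what conditions the rule; the last vowel is.
"ribpes" has last vowel 'e'. The one such stem in the data (sizes → sizsovi) deletes the last vowel and adds -ovi (as does ledom), so the same rule applies.
The other patterns: stems whose last vowel is 'a' or 'u' add the prefix ti-; stems whose last vowel is 'i' add -ast.
So ribpes → ribpsovi.

ribpsovi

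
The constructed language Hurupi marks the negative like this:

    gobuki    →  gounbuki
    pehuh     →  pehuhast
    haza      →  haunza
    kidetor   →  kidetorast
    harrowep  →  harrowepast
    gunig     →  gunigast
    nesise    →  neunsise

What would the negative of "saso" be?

saunso

"saso" ends in a vowel. The stems ending in a vowel (nesise → neunsise, gobuki → gounbuki, haza → haunza) insert -un- after the first vowel.
So saso → saunso.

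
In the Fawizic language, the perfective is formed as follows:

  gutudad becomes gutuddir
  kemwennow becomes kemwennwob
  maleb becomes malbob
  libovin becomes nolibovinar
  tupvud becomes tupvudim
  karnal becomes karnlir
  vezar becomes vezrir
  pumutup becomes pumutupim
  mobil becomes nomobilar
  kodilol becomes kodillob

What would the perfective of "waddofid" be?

nowaddofidar

"waddofid" has last vowel 'i'. The stems whose last vowel is 'i' (libovin → nolibovinar, mobil → nomobilar) add no- … -ar around the stem.
The other patterns: stems whose last vowel is 'e' or 'o' delete the last vowel and add -ob; stems whose last vowel is 'u' add -im; stems whose last vowel is 'a' delete the last vowel and add -ir.
So waddofid → nowaddofidar.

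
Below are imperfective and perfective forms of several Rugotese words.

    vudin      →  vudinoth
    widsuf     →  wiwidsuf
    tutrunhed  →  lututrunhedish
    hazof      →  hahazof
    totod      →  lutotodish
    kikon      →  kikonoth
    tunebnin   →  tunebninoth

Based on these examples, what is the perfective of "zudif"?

zuzudif

kikon and hazof both have last vowel 'o' yet inflect differently (kikonoth, hahazof), so the last vowel is not what conditions the rule; the final letter is.
"zudif" ends in -f. The stems ending in -f (hazof → hahazof, widsuf → wiwidsuf) repeat the first consonant+vowel as a prefix.
The other patterns: stems ending in -n add -oth; stems ending in -d add lu- … -ish around the stem.
So zudif → zuzudif.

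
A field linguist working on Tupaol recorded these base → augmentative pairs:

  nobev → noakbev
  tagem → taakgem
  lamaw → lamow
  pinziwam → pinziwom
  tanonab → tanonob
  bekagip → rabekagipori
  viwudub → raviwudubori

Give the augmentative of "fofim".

rafofimori

tagem and pinziwam both end in -m yet inflect differently (taakgem, pinziwom), so the final letter is not what conditions the rule; the last vowel is.
"fofim" has last vowel 'i'. The one such stem in the data (bekagip → rabekagipori) adds ra- … -ori around the stem, so the same rule applies.
So fofim → rafofimori.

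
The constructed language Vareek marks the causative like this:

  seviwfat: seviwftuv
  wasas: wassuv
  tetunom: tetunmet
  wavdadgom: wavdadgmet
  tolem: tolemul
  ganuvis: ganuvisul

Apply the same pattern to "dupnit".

tetunom and tolem both end in -m yet inflect differently (tetunmet, tolemul), so the final letter is not what conditions the rule; the last vowel is.
"dupnit" has last vowel 'i'. The one such stem in the data (ganuvis → ganuvisul) adds -ul, so the same rule applies.
The other patterns: stems whose last vowel is 'a' delete the last vowel and add -uv; stems whose last vowel is 'o' delete the last vowel and add -et.
So dupnit → dupnitul.

dupnitul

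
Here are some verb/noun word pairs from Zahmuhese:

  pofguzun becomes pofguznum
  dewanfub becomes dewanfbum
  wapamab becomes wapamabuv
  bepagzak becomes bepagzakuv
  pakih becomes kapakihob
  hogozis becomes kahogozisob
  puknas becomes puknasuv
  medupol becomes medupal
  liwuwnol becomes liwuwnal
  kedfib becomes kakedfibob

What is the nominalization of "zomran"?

zomranuv

"zomran" has last vowel 'a'. The stems whose last vowel is 'a' (puknas → puknasuv, bepagzak → bepagzakuv, wapamab → wapamabuv) add -uv.
So zomran → zomranuv.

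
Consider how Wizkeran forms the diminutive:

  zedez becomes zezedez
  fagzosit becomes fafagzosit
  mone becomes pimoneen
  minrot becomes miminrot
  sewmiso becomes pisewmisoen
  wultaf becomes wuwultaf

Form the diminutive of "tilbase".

zedez and mone both have last vowel 'e' yet inflect differently (zezedez, pimoneen), so the last vowel is not what conditions the rule; whether the stem ends in a vowel or a consonant is.
"tilbase" ends in a vowel. The stems ending in a vowel (mone → pimoneen, sewmiso → pisewmisoen) add pi- … -en around the stem.
The other pattern: stems ending in a consonant repeat the first consonant+vowel as a prefix.
So tilbase → pitilbaseen.

pitilbaseen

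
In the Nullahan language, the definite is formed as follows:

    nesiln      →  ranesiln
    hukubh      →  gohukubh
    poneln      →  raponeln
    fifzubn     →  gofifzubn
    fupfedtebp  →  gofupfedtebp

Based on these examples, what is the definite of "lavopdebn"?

fifzubn and poneln both end in -n yet inflect differently (gofifzubn, raponeln), so the final letter is not what conditions the rule; the second-to-last letter is.
"lavopdebn" has second-to-last letter 'b'. The stems whose second-to-last letter is 'b' (hukubh → gohukubh, fupfedtebp → gofupfedtebp, fifzubn → gofifzubn) add the prefix go-.
The other pattern: stems whose second-to-last letter is 'l' add the prefix ra-.
So lavopdebn → golavopdebn.

golavopdebn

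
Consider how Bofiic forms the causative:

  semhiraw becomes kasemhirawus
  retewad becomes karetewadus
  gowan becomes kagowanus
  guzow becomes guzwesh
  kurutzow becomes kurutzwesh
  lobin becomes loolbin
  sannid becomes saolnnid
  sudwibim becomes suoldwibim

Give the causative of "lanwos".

semhiraw and guzow both end in -w yet inflect differently (kasemhirawus, guzwesh), so the final letter is not what conditions the rule; the last vowel is.
"lanwos" has last vowel 'o'. The stems whose last vowel is 'o' (guzow → guzwesh, kurutzow → kurutzwesh) delete the last vowel and add -esh.
The other patterns: stems whose last vowel is 'a' add ka- … -us around the stem; stems whose last vowel is 'i' insert -ol- after the first vowel.
So lanwos → lanwsesh.

lanwsesh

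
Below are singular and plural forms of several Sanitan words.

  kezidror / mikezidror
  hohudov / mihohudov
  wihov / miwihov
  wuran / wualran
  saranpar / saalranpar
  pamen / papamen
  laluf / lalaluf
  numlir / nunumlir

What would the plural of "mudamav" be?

mualdamav

kezidror and saranpar both end in -r yet inflect differently (mikezidror, saalranpar), so the final letter is not what conditions the rule; the last vowel is.
"mudamav" has last vowel 'a'. The stems whose last vowel is 'a' (wuran → wualran, saranpar → saalranpar) insert -al- after the first vowel.
So mudamav → mualdamav.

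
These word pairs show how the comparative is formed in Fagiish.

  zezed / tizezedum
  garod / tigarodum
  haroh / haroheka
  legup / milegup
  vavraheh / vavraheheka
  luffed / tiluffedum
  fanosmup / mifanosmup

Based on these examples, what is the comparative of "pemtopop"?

zezed and vavraheh both have last vowel 'e' yet inflect differently (tizezedum, vavraheheka), so the last vowel is not what conditions the rule; the final letter is.
"pemtopop" ends in -p. The stems ending in -p (legup → milegup, fanosmup → mifanosmup) add the prefix mi-.
So pemtopop → mipemtopop.

mipemtopop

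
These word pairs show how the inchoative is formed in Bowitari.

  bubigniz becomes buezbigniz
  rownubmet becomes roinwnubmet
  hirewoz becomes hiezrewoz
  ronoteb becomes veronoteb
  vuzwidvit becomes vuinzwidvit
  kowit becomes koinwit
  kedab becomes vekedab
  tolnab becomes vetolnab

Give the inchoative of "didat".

diindat

ronoteb and rownubmet both have last vowel 'e' yet inflect differently (veronoteb, roinwnubmet), so the last vowel is not what conditions the rule; the final letter is.
"didat" ends in -t. The stems ending in -t (rownubmet → roinwnubmet, vuzwidvit → vuinzwidvit, kowit → koinwit) insert -in- after the first vowel.
The other patterns: stems ending in -b add the prefix ve-; stems ending in -z insert -ez- after the first vowel.
So didat → diindat.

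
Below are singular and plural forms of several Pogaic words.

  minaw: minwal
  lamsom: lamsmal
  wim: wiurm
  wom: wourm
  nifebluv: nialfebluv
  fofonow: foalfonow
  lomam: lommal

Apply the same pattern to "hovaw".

hovwal

"hovaw" has 2 vowels. The stems with 2 vowels (minaw → minwal, lamsom → lamsmal, lomam → lommal) delete the last vowel and add -al.
The other patterns: stems with 1 vowel insert -ur- after the first vowel; stems with 3 vowels insert -al- after the first vowel.
So hovaw → hovwal.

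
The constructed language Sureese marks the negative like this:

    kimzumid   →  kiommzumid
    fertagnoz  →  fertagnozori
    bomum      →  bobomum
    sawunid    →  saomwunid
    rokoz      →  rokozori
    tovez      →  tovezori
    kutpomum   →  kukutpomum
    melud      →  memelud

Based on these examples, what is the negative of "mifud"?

mimifud

kimzumid and melud both end in -d yet inflect differently (kiommzumid, memelud), so the final letter is not what conditions the rule; the last vowel is.
"mifud" has last vowel 'u'. The stems whose last vowel is 'u' (kutpomum → kukutpomum, melud → memelud, bomum → bobomum) repeat the first consonant+vowel as a prefix.
So mifud → mimifud.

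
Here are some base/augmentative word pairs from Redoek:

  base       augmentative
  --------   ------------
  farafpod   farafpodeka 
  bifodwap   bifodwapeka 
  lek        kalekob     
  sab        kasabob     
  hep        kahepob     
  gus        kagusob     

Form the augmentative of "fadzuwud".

fadzuwudeka

"fadzuwud" has 3 vowels. The stems with 3 vowels (farafpod → farafpodeka, bifodwap → bifodwapeka) add -eka.
The other pattern: stems with 1 vowel add ka- … -ob around the stem.
So fadzuwud → fadzuwudeka.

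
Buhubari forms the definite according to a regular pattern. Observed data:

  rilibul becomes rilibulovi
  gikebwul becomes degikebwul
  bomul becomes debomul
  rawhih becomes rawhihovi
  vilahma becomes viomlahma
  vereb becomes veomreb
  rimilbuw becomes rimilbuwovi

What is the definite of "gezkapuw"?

degezkapuw

"gezkapuw" begins with g-. The one such stem in the data (gikebwul → degikebwul) adds the prefix de-, so the same rule applies.
So gezkapuw → degezkapuw.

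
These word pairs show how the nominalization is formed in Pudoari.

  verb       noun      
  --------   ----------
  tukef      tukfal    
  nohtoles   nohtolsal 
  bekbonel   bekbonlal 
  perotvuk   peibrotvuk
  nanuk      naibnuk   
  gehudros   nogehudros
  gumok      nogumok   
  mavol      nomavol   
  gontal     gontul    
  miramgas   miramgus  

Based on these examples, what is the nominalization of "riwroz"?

noriwroz

nohtoles and gehudros both end in -s yet inflect differently (nohtolsal, nogehudros), so the final letter is not what conditions the rule; the last vowel is.
"riwroz" has last vowel 'o'. The stems whose last vowel is 'o' (gehudros → nogehudros, gumok → nogumok, mavol → nomavol) add the prefix no-.
The other patterns: stems whose last vowel is 'e' delete the last vowel and add -al; stems whose last vowel is 'u' insert -ib- after the first vowel; stems whose last vowel is 'a' change the last vowel to 'u'.
So riwroz → noriwroz.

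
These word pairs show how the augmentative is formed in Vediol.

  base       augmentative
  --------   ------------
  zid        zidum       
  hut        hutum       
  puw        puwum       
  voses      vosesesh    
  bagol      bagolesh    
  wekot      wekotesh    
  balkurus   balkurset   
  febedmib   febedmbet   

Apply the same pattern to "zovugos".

hut and wekot both end in -t yet inflect differently (hutum, wekotesh), so the final letter is not what conditions the rule; the number of vowels is.
"zovugos" has 3 vowels. The stems with 3 vowels (balkurus → balkurset, febedmib → febedmbet) delete the last vowel and add -et.
So zovugos → zovugset.

zovugset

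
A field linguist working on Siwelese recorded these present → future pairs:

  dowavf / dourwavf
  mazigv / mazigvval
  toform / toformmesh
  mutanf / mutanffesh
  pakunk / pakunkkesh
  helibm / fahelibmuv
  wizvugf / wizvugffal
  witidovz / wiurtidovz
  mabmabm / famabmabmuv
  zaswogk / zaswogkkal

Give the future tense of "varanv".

helibm and toform both end in -m yet inflect differently (fahelibmuv, toformmesh), so the final letter is not what conditions the rule; the second-to-last letter is.
"varanv" has second-to-last letter 'n'. The stems whose second-to-last letter is 'n' (pakunk → pakunkkesh, mutanf → mutanffesh) double the final consonant and add -esh.
The other patterns: stems whose second-to-last letter is 'b' add fa- … -uv around the stem; stems whose second-to-last letter is 'g' double the final consonant and add -al; stems whose second-to-last letter is 'v' insert -ur- after the first vowel.
So varanv → varanvvesh.

varanvvesh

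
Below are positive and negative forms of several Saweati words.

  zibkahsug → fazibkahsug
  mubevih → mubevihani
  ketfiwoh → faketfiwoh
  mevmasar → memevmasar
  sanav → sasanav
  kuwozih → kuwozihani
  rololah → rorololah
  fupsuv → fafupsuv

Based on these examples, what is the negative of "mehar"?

memehar

"mehar" has last vowel 'a'. The stems whose last vowel is 'a' (mevmasar → memevmasar, sanav → sasanav, rololah → rorololah) repeat the first consonant+vowel as a prefix.
So mehar → memehar.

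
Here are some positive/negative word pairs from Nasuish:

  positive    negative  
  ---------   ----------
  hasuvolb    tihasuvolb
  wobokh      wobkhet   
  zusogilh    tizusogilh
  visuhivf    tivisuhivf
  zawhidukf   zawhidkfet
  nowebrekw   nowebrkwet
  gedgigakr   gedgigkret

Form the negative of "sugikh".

sugkhet

"sugikh" has second-to-last letter 'k'. The stems whose second-to-last letter is 'k' (nowebrekw → nowebrkwet, gedgigakr → gedgigkret, zawhidukf → zawhidkfet) delete the last vowel and add -et.
The other pattern: stems whose second-to-last letter is 'l' or 'v' add the prefix ti-.
So sugikh → sugkhet.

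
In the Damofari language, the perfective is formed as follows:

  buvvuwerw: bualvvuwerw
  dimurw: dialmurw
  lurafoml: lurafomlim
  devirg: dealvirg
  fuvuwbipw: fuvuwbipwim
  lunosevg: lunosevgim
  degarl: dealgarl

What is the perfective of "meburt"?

devirg and lunosevg both end in -g yet inflect differently (dealvirg, lunosevgim), so the final letter is not what conditions the rule; the second-to-last letter is.
"meburt" has second-to-last letter 'r'. The stems whose second-to-last letter is 'r' (dimurw → dialmurw, degarl → dealgarl, buvvuwerw → bualvvuwerw) insert -al- after the first vowel.
The other pattern: stems whose second-to-last letter is 'm', 'p' or 'v' add -im.
So meburt → mealburt.

mealburt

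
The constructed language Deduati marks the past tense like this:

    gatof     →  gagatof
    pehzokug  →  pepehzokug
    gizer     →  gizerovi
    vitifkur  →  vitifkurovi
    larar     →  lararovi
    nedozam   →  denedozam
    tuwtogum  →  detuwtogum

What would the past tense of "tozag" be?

pehzokug and vitifkur both have last vowel 'u' yet inflect differently (pepehzokug, vitifkurovi), so the last vowel is not what conditions the rule; the final letter is.
"tozag" ends in -g. The one such stem in the data (pehzokug → pepehzokug) repeats the first consonant+vowel as a prefix (as does gatof), so the same rule applies.
The other patterns: stems ending in -r add -ovi; stems ending in -m add the prefix de-.
So tozag → totozag.

totozag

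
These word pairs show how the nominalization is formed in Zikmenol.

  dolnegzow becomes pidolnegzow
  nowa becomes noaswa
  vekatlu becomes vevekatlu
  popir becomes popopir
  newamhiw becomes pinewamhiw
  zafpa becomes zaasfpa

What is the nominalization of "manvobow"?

pimanvobow

newamhiw and popir both have last vowel 'i' yet inflect differently (pinewamhiw, popopir), so the last vowel is not what conditions the rule; the final letter is.
"manvobow" ends in -w. The stems ending in -w (newamhiw → pinewamhiw, dolnegzow → pidolnegzow) add the prefix pi-.
The other patterns: stems ending in -a insert -as- after the first vowel; stems ending in -r or -u repeat the first consonant+vowel as a prefix.
So manvobow → pimanvobow.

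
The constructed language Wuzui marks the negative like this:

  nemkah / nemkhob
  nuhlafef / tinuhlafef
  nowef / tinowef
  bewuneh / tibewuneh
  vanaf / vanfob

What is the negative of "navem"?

tinavem

bewuneh and nemkah both end in -h yet inflect differently (tibewuneh, nemkhob), so the final letter is not what conditions the rule; the last vowel is.
"navem" has last vowel 'e'. The stems whose last vowel is 'e' (bewuneh → tibewuneh, nuhlafef → tinuhlafef, nowef → tinowef) add the prefix ti-.
The other pattern: stems whose last vowel is 'a' delete the last vowel and add -ob.
So navem → tinavem.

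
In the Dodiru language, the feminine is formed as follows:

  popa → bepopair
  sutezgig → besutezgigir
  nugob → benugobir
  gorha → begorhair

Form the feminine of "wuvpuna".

bewuvpunair

Every pair shown (popa → bepopair, sutezgig → besutezgigir, nugob → benugobir, …) follows the same rule: add be- … -ir around the stem.
So wuvpuna → bewuvpunair.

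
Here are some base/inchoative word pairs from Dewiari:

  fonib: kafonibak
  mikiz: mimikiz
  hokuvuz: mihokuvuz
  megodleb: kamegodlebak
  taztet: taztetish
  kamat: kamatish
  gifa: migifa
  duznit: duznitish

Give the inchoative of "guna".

miguna

fonib and duznit both have last vowel 'i' yet inflect differently (kafonibak, duznitish), so the last vowel is not what conditions the rule; the final letter is.
"guna" ends in -a. The one such stem in the data (gifa → migifa) adds the prefix mi-, so the same rule applies.
The other patterns: stems ending in -b add ka- … -ak around the stem; stems ending in -t add -ish.
So guna → miguna.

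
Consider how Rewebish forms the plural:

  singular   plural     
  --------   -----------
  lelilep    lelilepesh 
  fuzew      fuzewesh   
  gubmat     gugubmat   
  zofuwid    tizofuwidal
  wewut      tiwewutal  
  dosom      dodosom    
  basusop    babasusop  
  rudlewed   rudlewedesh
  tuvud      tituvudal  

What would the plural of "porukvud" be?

rudlewed and zofuwid both end in -d yet inflect differently (rudlewedesh, tizofuwidal), so the final letter is not what conditions the rule; the last vowel is.
"porukvud" has last vowel 'u'. The stems whose last vowel is 'u' (tuvud → tituvudal, wewut → tiwewutal) add ti- … -al around the stem.
So porukvud → tiporukvudal.

tiporukvudal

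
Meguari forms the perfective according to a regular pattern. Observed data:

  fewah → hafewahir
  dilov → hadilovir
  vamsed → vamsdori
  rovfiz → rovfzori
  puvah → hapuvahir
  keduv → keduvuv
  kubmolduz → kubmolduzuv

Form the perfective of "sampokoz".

hasampokozir

keduv and dilov both end in -v yet inflect differently (keduvuv, hadilovir), so the final letter is not what conditions the rule; the last vowel is.
"sampokoz" has last vowel 'o'. The one such stem in the data (dilov → hadilovir) adds ha- … -ir around the stem, so the same rule applies.
So sampokoz → hasampokozir.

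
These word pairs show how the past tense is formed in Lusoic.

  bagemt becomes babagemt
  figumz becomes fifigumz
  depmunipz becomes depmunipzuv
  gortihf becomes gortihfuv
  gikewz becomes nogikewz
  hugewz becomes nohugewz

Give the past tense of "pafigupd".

pafigupduv

figumz and depmunipz both end in -z yet inflect differently (fifigumz, depmunipzuv), so the final letter is not what conditions the rule; the second-to-last letter is.
"pafigupd" has second-to-last letter 'p'. The one such stem in the data (depmunipz → depmunipzuv) adds -uv, so the same rule applies.
So pafigupd → pafigupduv.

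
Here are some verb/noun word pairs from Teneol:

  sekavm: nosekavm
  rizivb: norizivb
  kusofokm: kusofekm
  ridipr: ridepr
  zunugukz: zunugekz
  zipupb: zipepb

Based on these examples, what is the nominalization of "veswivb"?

sekavm and kusofokm both end in -m yet inflect differently (nosekavm, kusofekm), so the final letter is not what conditions the rule; the second-to-last letter is.
"veswivb" has second-to-last letter 'v'. The stems whose second-to-last letter is 'v' (sekavm → nosekavm, rizivb → norizivb) add the prefix no-.
So veswivb → noveswivb.

noveswivb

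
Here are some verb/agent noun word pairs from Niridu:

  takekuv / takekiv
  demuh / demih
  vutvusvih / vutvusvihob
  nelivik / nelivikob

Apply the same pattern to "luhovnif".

luhovnifob

demuh and vutvusvih both end in -h yet inflect differently (demih, vutvusvihob), so the final letter is not what conditions the rule; the last vowel is.
"luhovnif" has last vowel 'i'. The stems whose last vowel is 'i' (vutvusvih → vutvusvihob, nelivik → nelivikob) add -ob.
The other pattern: stems whose last vowel is 'u' change the last vowel to 'i'.
So luhovnif → luhovnifob.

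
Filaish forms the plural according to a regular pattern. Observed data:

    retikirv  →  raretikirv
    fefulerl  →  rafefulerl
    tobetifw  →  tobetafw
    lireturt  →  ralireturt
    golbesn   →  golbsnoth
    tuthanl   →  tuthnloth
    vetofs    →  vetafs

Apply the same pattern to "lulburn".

ralulburn

"lulburn" has second-to-last letter 'r'. The stems whose second-to-last letter is 'r' (fefulerl → rafefulerl, retikirv → raretikirv, lireturt → ralireturt) add the prefix ra-.
So lulburn → ralulburn.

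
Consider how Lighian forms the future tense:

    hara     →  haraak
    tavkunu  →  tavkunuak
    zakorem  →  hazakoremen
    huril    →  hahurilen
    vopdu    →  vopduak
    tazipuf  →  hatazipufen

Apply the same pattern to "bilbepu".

tazipuf and vopdu both have last vowel 'u' yet inflect differently (hatazipufen, vopduak), so the last vowel is not what conditions the rule; whether the stem ends in a vowel or a consonant is.
"bilbepu" ends in a vowel. The stems ending in a vowel (vopdu → vopduak, tavkunu → tavkunuak, hara → haraak) add -ak.
So bilbepu → bilbepuak.

bilbepuak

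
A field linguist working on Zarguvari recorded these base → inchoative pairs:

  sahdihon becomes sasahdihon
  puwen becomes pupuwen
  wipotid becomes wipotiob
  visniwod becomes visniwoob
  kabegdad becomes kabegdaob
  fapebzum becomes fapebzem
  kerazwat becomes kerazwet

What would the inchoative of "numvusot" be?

numvuset

sahdihon and visniwod both have last vowel 'o' yet inflect differently (sasahdihon, visniwoob), so the last vowel is not what conditions the rule; the final letter is.
"numvusot" ends in -t. The one such stem in the data (kerazwat → kerazwet) changes the last vowel to 'e' (as does fapebzum), so the same rule applies.
So numvusot → numvuset.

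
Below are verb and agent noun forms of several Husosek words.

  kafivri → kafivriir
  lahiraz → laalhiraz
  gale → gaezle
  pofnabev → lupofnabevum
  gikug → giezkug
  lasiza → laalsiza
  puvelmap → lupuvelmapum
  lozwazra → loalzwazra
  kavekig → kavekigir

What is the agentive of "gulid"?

guezlid

kavekig and gikug both end in -g yet inflect differently (kavekigir, giezkug), so the final letter is not what conditions the rule; the first letter is.
"gulid" begins with g-. The stems beginning with g- (gikug → giezkug, gale → gaezle) insert -ez- after the first vowel.
The other patterns: stems beginning with k- add -ir; stems beginning with l- insert -al- after the first vowel; stems beginning with p- add lu- … -um around the stem.
So gulid → guezlid.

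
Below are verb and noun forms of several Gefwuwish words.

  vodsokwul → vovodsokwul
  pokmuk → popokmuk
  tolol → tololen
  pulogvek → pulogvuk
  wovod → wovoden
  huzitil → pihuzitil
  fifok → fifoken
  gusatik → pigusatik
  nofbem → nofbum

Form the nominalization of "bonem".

bonum

pulogvek and gusatik both end in -k yet inflect differently (pulogvuk, pigusatik), so the final letter is not what conditions the rule; the last vowel is.
"bonem" has last vowel 'e'. The stems whose last vowel is 'e' (nofbem → nofbum, pulogvek → pulogvuk) change the last vowel to 'u'.
So bonem → bonum.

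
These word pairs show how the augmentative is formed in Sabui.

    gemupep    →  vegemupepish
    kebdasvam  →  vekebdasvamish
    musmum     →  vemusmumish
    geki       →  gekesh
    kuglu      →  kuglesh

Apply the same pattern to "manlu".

manlesh

musmum and kuglu both have last vowel 'u' yet inflect differently (vemusmumish, kuglesh), so the last vowel is not what conditions the rule; whether the stem ends in a vowel or a consonant is.
"manlu" ends in a vowel. The stems ending in a vowel (geki → gekesh, kuglu → kuglesh) drop the final letter and add -esh.
The other pattern: stems ending in a consonant add ve- … -ish around the stem.
So manlu → manlesh.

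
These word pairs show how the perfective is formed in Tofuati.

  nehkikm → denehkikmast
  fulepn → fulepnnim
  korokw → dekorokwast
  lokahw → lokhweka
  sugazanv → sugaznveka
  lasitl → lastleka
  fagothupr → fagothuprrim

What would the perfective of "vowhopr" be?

"vowhopr" has second-to-last letter 'p'. The stems whose second-to-last letter is 'p' (fagothupr → fagothuprrim, fulepn → fulepnnim) double the final consonant and add -im.
The other patterns: stems whose second-to-last letter is 'k' add de- … -ast around the stem; stems whose second-to-last letter is 'h', 'n' or 't' delete the last vowel and add -eka.
So vowhopr → vowhoprrim.

vowhoprrim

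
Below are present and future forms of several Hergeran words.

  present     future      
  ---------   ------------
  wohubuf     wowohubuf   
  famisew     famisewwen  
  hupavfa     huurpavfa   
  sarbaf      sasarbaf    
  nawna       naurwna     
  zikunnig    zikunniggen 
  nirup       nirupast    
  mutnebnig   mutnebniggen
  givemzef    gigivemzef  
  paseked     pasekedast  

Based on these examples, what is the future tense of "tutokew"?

famisew and givemzef both have last vowel 'e' yet inflect differently (famisewwen, gigivemzef), so the last vowel is not what conditions the rule; the final letter is.
"tutokew" ends in -w. The one such stem in the data (famisew → famisewwen) doubles the final consonant and adds -en (as do zikunnig, mutnebnig), so the same rule applies.
The other patterns: stems ending in -a insert -ur- after the first vowel; stems ending in -f repeat the first consonant+vowel as a prefix; stems ending in -d or -p add -ast.
So tutokew → tutokewwen.

tutokewwen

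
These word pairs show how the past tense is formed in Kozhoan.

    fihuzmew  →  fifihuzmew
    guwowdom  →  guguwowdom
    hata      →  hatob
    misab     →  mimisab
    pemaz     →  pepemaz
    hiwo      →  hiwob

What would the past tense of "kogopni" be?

hata and pemaz both have last vowel 'a' yet inflect differently (hatob, pepemaz), so the last vowel is not what conditions the rule; whether the stem ends in a vowel or a consonant is.
"kogopni" ends in a vowel. The stems ending in a vowel (hiwo → hiwob, hata → hatob) drop the final letter and add -ob.
So kogopni → kogopnob.

kogopnob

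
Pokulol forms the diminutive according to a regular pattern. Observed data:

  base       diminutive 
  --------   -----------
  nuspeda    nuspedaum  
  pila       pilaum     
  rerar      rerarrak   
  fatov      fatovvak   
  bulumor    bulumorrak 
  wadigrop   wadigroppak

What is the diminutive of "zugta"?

"zugta" ends in a vowel. The stems ending in a vowel (pila → pilaum, nuspeda → nuspedaum) add -um.
The other pattern: stems ending in a consonant double the final consonant and add -ak.
So zugta → zugtaum.

zugtaum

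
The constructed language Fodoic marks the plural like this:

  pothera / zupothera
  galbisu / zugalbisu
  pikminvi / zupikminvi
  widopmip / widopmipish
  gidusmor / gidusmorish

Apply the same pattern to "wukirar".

wukirarish

"wukirar" ends in a consonant. The stems ending in a consonant (widopmip → widopmipish, gidusmor → gidusmorish) add -ish.
The other pattern: stems ending in a vowel add the prefix zu-.
So wukirar → wukirarish.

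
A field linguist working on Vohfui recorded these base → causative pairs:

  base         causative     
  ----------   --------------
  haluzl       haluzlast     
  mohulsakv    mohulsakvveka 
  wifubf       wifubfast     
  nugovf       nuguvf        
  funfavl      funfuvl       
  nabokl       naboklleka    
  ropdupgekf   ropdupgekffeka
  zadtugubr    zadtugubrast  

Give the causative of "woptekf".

woptekffeka

funfavl and nabokl both end in -l yet inflect differently (funfuvl, naboklleka), so the final letter is not what conditions the rule; the second-to-last letter is.
"woptekf" has second-to-last letter 'k'. The stems whose second-to-last letter is 'k' (nabokl → naboklleka, mohulsakv → mohulsakvveka, ropdupgekf → ropdupgekffeka) double the final consonant and add -eka.
So woptekf → woptekffeka.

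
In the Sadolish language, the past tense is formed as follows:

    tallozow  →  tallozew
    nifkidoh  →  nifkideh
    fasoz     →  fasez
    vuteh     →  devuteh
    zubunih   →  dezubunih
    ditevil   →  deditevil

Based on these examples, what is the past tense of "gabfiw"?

degabfiw

nifkidoh and vuteh both end in -h yet inflect differently (nifkideh, devuteh), so the final letter is not what conditions the rule; the last vowel is.
"gabfiw" has last vowel 'i'. The stems whose last vowel is 'i' (zubunih → dezubunih, ditevil → deditevil) add the prefix de-.
The other pattern: stems whose last vowel is 'o' change the last vowel to 'e'.
So gabfiw → degabfiw.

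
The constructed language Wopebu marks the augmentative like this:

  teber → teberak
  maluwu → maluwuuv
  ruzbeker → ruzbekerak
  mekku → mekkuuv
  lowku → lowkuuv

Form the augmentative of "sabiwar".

sabiwarak

maluwu and ruzbeker both have 3 vowels yet inflect differently (maluwuuv, ruzbekerak), so the number of vowels is not what conditions the rule; the final letter is.
"sabiwar" ends in -r. The stems ending in -r (ruzbeker → ruzbekerak, teber → teberak) add -ak.
The other pattern: stems ending in -u add -uv.
So sabiwar → sabiwarak.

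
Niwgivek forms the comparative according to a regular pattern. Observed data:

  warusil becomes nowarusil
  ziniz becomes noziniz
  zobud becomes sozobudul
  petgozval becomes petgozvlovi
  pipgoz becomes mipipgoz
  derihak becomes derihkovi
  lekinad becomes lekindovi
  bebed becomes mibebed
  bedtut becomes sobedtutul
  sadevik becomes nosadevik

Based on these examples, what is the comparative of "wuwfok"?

sadevik and derihak both end in -k yet inflect differently (nosadevik, derihkovi), so the final letter is not what conditions the rule; the last vowel is.
"wuwfok" has last vowel 'o'. The one such stem in the data (pipgoz → mipipgoz) adds the prefix mi-, so the same rule applies.
So wuwfok → miwuwfok.

miwuwfok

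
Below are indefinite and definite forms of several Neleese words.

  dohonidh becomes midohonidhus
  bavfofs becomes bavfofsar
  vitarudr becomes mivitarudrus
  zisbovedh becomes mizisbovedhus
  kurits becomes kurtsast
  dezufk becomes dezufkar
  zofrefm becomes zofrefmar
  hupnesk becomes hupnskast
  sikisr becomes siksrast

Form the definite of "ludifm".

ludifmar

"ludifm" has second-to-last letter 'f'. The stems whose second-to-last letter is 'f' (zofrefm → zofrefmar, dezufk → dezufkar, bavfofs → bavfofsar) add -ar.
So ludifm → ludifmar.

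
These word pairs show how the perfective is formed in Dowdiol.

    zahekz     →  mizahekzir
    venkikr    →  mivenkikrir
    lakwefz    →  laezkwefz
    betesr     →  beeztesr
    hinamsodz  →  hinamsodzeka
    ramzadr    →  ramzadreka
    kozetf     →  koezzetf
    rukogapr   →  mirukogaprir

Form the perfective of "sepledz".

sepledzeka

hinamsodz and zahekz both end in -z yet inflect differently (hinamsodzeka, mizahekzir), so the final letter is not what conditions the rule; the second-to-last letter is.
"sepledz" has second-to-last letter 'd'. The stems whose second-to-last letter is 'd' (ramzadr → ramzadreka, hinamsodz → hinamsodzeka) add -eka.
So sepledz → sepledzeka.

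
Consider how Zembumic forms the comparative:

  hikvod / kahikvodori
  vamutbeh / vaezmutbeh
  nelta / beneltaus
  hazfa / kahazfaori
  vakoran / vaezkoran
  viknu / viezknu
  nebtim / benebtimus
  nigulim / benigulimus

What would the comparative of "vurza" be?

nelta and hazfa both end in -a yet inflect differently (beneltaus, kahazfaori), so the final letter is not what conditions the rule; the first letter is.
"vurza" begins with v-. The stems beginning with v- (vamutbeh → vaezmutbeh, viknu → viezknu, vakoran → vaezkoran) insert -ez- after the first vowel.
So vurza → vuezrza.

vuezrza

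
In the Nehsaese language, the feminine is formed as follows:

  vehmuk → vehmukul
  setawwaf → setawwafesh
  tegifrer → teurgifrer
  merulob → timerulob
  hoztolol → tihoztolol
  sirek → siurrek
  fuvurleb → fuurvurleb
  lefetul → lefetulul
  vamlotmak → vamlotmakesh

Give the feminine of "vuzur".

vuzurul

vehmuk and vamlotmak both end in -k yet inflect differently (vehmukul, vamlotmakesh), so the final letter is not what conditions the rule; the last vowel is.
"vuzur" has last vowel 'u'. The stems whose last vowel is 'u' (vehmuk → vehmukul, lefetul → lefetulul) add -ul.
So vuzur → vuzurul.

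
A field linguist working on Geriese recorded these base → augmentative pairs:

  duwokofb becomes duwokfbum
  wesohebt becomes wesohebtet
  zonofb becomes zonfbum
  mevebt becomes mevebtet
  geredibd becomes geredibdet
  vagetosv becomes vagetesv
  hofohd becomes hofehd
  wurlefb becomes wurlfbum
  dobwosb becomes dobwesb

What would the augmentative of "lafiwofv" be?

"lafiwofv" has second-to-last letter 'f'. The stems whose second-to-last letter is 'f' (duwokofb → duwokfbum, zonofb → zonfbum, wurlefb → wurlfbum) delete the last vowel and add -um.
The other patterns: stems whose second-to-last letter is 'b' add -et; stems whose second-to-last letter is 'h' or 's' change the last vowel to 'e'.
So lafiwofv → lafiwfvum.

lafiwfvum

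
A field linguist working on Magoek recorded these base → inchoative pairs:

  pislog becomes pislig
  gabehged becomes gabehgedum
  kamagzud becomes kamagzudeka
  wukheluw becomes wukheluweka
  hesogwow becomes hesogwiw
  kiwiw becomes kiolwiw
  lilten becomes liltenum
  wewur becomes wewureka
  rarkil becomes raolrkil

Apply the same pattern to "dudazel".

dudazelum

"dudazel" has last vowel 'e'. The stems whose last vowel is 'e' (gabehged → gabehgedum, lilten → liltenum) add -um.
So dudazel → dudazelum.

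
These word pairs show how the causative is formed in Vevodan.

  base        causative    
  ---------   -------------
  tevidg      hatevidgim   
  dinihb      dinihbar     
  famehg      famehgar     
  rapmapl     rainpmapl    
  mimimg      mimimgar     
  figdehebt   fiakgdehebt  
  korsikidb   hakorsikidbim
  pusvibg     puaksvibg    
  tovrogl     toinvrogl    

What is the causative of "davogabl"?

mimimg and tevidg both end in -g yet inflect differently (mimimgar, hatevidgim), so the final letter is not what conditions the rule; the second-to-last letter is.
"davogabl" has second-to-last letter 'b'. The stems whose second-to-last letter is 'b' (pusvibg → puaksvibg, figdehebt → fiakgdehebt) insert -ak- after the first vowel.
So davogabl → daakvogabl.

daakvogabl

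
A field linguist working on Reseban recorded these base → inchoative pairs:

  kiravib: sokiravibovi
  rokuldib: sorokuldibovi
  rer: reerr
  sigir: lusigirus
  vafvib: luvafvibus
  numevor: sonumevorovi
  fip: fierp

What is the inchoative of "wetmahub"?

rer and sigir both end in -r yet inflect differently (reerr, lusigirus), so the final letter is not what conditions the rule; the number of vowels is.
"wetmahub" has 3 vowels. The stems with 3 vowels (kiravib → sokiravibovi, rokuldib → sorokuldibovi, numevor → sonumevorovi) add so- … -ovi around the stem.
So wetmahub → sowetmahubovi.

sowetmahubovi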